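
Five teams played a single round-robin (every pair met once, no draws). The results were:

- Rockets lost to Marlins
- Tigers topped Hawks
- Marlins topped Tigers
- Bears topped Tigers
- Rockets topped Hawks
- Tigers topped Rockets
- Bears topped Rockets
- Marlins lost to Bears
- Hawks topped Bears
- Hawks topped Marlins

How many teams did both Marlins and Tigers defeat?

1

Marlins beat: Tigers, Rockets.
Tigers beat: Hawks, Rockets.
Both beat: Rockets — 1.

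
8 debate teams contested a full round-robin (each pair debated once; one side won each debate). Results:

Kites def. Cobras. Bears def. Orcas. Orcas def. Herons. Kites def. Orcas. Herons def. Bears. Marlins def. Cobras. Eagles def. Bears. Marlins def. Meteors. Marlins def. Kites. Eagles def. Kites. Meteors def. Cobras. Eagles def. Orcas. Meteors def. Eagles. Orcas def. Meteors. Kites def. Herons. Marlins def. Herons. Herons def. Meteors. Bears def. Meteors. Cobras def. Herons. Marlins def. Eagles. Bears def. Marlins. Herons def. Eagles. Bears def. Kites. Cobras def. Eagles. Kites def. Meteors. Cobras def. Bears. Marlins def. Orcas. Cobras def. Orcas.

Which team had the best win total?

Win totals: Eagles 3, Herons 3, Cobras 4, Kites 4, Marlins 6, Bears 4, Meteors 2, Orcas 2.
Marlins leads with 6 wins (next highest: 4).

Marlins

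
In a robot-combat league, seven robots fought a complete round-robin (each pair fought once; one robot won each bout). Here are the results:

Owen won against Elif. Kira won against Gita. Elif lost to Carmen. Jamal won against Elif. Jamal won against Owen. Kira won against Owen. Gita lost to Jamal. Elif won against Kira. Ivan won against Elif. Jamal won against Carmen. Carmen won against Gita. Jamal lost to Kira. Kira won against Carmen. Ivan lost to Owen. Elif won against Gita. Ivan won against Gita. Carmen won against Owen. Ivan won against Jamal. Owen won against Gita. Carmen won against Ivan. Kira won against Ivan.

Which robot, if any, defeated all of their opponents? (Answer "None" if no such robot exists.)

Highest win total is Kira with 5 (out of 6 possible).
Kira lost to Elif, so no robot went undefeated.

None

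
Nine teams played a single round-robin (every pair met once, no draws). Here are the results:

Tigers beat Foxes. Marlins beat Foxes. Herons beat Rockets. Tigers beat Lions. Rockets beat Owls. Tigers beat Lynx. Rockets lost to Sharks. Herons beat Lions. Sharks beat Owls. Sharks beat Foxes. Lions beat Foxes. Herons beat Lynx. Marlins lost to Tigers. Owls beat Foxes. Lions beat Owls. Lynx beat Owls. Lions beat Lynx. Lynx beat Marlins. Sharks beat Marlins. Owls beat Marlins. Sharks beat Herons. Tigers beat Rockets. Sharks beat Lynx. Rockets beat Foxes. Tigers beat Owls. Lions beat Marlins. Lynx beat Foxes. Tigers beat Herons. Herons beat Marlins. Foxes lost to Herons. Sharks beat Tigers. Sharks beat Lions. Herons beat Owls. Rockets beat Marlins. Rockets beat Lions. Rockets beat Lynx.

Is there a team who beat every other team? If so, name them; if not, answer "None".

Sharks has 8 wins out of 8 opponents — a perfect record.

Sharks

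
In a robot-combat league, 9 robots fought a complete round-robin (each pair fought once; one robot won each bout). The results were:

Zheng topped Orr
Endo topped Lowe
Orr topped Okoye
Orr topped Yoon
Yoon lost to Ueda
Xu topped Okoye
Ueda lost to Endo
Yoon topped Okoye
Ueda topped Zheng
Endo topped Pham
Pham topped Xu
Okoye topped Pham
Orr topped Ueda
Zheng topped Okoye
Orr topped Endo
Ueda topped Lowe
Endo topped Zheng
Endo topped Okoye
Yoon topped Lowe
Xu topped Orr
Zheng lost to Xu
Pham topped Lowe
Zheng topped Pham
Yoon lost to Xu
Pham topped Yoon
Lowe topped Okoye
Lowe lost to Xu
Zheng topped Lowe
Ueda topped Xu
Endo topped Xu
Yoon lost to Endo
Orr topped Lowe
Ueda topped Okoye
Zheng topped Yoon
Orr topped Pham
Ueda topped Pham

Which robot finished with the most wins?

Endo

Win totals: Okoye 1, Orr 6, Pham 3, Zheng 5, Ueda 6, Xu 5, Endo 7, Yoon 2, Lowe 1.
Endo leads with 7 wins (next highest: 6).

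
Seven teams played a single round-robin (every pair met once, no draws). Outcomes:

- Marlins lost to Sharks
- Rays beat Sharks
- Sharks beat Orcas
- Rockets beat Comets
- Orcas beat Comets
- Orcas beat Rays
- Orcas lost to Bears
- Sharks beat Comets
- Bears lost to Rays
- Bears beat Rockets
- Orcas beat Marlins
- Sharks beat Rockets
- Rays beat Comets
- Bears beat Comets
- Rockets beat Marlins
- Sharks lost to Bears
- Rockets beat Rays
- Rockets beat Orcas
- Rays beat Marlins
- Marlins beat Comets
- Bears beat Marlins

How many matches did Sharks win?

4

Sharks' results: beat Rockets, Comets, Marlins, Orcas; lost to Bears, Rays.
That is 4 wins.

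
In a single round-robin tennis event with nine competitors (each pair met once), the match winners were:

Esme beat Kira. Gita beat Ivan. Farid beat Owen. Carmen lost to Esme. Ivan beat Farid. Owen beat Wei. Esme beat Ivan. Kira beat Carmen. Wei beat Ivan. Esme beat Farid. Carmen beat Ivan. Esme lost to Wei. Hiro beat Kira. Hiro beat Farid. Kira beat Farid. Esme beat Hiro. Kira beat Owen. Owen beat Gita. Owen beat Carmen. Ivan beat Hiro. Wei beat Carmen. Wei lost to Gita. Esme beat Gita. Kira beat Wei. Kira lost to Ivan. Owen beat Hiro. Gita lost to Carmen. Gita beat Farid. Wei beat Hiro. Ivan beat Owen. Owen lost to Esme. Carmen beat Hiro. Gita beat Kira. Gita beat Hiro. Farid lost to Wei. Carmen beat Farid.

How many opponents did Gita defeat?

5

Gita's results: beat Hiro, Ivan, Kira, Farid, Wei; lost to Esme, Owen, Carmen.
That is 5 wins.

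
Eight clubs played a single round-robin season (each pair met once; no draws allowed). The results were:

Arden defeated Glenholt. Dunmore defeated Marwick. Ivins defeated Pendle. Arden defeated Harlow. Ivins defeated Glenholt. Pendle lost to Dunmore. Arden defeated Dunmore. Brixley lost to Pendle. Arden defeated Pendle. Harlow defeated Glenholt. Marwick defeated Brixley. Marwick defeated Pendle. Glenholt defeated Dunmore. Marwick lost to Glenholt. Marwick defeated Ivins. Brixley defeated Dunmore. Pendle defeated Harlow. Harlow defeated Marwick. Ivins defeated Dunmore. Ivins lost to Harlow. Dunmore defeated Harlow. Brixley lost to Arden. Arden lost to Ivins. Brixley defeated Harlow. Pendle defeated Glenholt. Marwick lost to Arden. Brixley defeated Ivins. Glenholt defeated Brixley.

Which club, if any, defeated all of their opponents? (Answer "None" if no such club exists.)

Highest win total is Arden with 6 (out of 7 possible).
Arden lost to Ivins, so no club went undefeated.

None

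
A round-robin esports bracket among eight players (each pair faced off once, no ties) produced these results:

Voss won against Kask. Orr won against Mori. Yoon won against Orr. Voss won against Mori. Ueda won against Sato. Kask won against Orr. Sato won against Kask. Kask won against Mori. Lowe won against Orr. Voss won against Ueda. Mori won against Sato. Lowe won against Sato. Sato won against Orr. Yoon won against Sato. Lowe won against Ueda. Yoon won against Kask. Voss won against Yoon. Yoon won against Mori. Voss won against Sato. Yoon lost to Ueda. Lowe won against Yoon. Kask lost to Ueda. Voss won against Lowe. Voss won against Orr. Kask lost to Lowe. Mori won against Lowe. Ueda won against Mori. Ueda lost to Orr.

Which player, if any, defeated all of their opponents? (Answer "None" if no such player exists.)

Voss

Voss has 7 wins out of 7 opponents — a perfect record.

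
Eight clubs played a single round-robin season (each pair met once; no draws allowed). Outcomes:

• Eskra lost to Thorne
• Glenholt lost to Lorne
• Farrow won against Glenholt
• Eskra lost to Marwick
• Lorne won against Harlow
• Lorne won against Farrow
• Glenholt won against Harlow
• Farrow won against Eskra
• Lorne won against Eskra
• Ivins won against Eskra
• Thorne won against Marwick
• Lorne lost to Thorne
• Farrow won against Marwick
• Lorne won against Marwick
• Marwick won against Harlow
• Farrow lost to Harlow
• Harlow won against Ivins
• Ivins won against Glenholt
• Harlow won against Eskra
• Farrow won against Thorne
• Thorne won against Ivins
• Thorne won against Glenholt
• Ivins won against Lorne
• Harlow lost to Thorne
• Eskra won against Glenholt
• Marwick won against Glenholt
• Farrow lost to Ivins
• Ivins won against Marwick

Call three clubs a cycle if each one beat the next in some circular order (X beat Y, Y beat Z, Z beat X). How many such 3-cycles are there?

9

Win totals: Farrow 4, Marwick 3, Glenholt 1, Lorne 5, Eskra 1, Harlow 3, Ivins 5, Thorne 6.
A club with w wins dominates both others in C(w,2) triples; summing gives 6 + 3 + 0 + 10 + 0 + 3 + 10 + 15 = 47 transitive triples.
Total triples C(8,3) = 56, so cyclic triples = 56 − 47 = 9.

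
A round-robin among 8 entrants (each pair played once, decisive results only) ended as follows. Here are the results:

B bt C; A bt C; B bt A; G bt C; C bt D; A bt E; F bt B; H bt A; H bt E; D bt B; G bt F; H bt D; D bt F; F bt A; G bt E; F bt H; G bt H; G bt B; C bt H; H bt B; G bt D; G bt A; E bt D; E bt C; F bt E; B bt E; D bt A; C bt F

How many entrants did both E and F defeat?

0

E beat: C, D.
F beat: A, B, E, H.
No one was beaten by both.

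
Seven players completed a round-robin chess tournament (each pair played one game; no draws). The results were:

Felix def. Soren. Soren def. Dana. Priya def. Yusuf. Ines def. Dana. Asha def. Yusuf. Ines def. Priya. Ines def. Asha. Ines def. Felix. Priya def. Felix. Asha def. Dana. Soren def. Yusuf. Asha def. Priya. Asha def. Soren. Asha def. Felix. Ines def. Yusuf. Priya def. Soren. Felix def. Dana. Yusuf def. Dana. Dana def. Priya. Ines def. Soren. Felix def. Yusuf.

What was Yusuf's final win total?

Yusuf's results: beat Dana; lost to Asha, Soren, Felix, Priya, Ines.
That is 1 win.

1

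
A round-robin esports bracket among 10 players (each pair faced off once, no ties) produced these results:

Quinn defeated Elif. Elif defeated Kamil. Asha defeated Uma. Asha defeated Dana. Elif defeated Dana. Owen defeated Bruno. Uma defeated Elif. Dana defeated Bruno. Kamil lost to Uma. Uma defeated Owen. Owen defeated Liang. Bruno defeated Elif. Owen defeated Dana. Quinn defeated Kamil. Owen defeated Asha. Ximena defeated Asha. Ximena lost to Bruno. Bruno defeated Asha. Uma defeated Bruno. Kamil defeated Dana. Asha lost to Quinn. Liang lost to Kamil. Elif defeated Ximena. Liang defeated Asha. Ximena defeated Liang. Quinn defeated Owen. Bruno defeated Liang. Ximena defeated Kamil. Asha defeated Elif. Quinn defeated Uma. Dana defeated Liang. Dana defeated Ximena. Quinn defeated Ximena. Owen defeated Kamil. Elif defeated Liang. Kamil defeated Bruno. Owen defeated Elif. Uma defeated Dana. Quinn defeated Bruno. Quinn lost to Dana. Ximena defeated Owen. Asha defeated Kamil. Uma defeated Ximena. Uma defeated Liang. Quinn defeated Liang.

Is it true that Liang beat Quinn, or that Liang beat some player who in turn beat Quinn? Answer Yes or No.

Liang did not beat Quinn directly.
Liang beat Asha, but each of them lost to Quinn. No two-step path.

No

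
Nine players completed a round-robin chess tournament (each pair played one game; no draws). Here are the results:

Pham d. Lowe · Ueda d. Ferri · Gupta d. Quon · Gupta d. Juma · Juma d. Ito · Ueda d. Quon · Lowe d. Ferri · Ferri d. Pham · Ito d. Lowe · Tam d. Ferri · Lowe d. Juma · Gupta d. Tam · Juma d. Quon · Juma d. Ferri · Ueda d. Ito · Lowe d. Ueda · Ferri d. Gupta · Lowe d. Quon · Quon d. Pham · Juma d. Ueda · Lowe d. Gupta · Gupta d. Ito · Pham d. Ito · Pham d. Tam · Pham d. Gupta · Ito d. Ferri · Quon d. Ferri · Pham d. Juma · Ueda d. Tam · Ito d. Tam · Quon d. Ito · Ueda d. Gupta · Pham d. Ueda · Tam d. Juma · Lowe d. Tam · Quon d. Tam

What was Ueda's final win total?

Ueda's results: beat Gupta, Tam, Quon, Ito, Ferri; lost to Pham, Juma, Lowe.
That is 5 wins.

5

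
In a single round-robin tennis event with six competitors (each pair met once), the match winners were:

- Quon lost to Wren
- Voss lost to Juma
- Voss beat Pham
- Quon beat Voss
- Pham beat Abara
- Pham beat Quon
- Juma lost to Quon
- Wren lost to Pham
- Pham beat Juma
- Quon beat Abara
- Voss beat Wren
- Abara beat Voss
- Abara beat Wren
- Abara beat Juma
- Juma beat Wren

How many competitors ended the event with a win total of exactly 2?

Win totals: Abara 3, Juma 2, Voss 2, Quon 3, Wren 1, Pham 4.
Exactly 2: Juma, Voss — 2 competitors.

2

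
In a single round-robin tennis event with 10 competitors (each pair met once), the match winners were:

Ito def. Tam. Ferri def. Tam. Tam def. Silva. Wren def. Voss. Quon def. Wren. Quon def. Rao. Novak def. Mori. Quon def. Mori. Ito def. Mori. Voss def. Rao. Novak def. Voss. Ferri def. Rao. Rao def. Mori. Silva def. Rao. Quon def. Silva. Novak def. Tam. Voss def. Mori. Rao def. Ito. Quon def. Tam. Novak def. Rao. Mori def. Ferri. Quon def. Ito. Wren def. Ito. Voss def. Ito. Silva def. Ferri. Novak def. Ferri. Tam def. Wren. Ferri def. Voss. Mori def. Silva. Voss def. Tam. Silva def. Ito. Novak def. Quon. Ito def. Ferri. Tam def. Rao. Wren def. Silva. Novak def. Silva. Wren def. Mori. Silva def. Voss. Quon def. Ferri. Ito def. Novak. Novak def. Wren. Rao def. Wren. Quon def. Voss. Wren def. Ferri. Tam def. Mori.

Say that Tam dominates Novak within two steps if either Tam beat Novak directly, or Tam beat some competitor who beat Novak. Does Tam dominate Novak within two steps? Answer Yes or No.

Tam did not beat Novak directly.
Tam beat Wren, Rao, Mori, Silva, but each of them lost to Novak. No two-step path.

No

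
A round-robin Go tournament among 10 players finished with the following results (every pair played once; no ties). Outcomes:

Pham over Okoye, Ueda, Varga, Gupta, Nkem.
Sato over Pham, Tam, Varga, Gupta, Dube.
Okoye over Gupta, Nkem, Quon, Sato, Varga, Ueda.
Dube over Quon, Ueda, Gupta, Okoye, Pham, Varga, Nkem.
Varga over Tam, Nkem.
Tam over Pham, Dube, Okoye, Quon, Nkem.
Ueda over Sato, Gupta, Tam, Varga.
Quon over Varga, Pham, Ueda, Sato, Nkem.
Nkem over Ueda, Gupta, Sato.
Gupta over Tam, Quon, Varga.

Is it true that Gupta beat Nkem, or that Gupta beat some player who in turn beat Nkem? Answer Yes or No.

Yes

Gupta did not beat Nkem directly.
Gupta beat Quon, Tam, Varga. Of those, Quon beat Nkem.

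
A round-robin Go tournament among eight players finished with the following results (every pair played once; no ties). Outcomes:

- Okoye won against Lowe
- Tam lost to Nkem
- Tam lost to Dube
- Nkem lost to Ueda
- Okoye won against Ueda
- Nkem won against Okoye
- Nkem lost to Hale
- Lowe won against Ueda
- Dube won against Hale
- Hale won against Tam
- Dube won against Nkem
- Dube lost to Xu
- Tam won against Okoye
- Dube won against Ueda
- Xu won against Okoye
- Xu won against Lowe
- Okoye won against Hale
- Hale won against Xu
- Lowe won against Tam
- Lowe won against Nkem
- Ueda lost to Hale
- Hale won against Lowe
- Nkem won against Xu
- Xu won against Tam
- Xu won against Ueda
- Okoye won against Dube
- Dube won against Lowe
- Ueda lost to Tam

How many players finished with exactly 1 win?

Win totals: Tam 2, Ueda 1, Nkem 3, Okoye 4, Xu 5, Lowe 3, Hale 5, Dube 5.
Exactly 1: Ueda — 1 player.

1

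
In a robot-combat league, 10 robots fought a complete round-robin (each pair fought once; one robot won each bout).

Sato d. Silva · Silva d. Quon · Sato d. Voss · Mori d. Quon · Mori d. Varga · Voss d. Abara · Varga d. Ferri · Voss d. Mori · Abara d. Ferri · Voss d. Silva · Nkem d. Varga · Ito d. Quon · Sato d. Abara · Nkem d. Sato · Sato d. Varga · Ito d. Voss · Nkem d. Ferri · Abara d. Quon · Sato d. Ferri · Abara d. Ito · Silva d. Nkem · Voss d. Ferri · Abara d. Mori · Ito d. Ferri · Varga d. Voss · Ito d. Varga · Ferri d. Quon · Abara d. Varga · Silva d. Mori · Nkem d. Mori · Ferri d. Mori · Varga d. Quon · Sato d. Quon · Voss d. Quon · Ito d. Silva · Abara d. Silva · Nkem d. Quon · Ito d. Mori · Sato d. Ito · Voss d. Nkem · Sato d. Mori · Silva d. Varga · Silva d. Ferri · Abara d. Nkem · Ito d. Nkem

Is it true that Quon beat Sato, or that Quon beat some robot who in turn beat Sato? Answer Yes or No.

Quon did not beat Sato directly.
Quon beat no one, so there is no intermediate robot.

No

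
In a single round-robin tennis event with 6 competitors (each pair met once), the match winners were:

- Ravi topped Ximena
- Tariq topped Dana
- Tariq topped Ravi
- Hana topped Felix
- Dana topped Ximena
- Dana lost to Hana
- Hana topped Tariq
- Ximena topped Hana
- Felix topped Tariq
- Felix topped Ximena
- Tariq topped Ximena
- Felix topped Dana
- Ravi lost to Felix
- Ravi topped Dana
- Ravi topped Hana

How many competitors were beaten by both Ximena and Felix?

Ximena beat: Hana.
Felix beat: Ximena, Dana, Ravi, Tariq.
No one was beaten by both.

0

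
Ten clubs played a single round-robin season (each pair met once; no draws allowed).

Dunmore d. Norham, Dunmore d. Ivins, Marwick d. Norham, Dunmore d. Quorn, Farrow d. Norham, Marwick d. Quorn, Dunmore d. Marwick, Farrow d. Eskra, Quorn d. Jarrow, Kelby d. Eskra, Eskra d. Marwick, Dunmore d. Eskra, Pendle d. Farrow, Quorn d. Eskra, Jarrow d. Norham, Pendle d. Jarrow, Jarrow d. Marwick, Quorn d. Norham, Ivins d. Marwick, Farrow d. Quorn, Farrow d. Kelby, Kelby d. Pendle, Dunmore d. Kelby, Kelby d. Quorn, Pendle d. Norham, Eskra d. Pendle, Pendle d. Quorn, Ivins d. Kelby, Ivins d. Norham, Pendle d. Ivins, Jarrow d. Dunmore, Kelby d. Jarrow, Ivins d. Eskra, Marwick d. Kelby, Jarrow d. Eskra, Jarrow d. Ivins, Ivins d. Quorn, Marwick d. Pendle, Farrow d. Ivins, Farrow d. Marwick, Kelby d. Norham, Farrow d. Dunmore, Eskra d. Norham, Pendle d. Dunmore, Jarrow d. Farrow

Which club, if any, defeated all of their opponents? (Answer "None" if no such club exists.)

None

Highest win total is Farrow with 7 (out of 9 possible).
Farrow lost to Pendle, Jarrow, so no club went undefeated.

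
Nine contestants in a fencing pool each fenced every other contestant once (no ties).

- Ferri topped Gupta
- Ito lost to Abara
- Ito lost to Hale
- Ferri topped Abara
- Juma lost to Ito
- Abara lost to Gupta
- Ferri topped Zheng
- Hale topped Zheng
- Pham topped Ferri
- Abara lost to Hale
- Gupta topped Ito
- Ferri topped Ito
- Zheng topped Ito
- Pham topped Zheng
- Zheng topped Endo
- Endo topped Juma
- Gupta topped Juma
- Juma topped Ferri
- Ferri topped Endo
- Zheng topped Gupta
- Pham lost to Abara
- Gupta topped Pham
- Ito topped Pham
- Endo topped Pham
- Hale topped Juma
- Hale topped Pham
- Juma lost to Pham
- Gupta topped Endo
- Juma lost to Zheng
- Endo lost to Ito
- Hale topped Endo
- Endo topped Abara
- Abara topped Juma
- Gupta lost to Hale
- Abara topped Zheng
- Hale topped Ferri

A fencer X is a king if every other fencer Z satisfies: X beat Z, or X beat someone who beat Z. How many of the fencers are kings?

1

Pham cannot reach Hale in two steps.
Ito cannot reach Gupta, Hale in two steps.
Abara cannot reach Hale in two steps.
Endo cannot reach Gupta, Hale in two steps.
Juma cannot reach Pham, Hale in two steps.
Gupta cannot reach Hale in two steps.
Zheng cannot reach Hale in two steps.
Hale reaches everyone (king).
Ferri cannot reach Hale in two steps.
Kings: Hale — 1.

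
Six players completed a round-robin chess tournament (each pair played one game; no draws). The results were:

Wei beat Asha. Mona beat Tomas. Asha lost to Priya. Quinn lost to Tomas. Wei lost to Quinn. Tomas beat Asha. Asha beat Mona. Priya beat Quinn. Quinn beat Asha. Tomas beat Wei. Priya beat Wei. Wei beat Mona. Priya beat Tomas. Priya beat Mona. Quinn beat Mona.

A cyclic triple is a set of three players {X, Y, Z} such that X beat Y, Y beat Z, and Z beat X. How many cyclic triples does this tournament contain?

Win totals: Asha 1, Wei 2, Quinn 3, Priya 5, Mona 1, Tomas 3.
A player with w wins dominates both others in C(w,2) triples; summing gives 0 + 1 + 3 + 10 + 0 + 3 = 17 transitive triples.
Total triples C(6,3) = 20, so cyclic triples = 20 − 17 = 3.

3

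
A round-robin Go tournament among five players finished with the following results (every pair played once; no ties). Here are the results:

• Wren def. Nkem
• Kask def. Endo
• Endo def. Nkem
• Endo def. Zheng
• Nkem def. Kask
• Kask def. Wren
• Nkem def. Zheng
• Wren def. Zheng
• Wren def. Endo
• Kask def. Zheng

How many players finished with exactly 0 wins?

1

Win totals: Nkem 2, Zheng 0, Kask 3, Endo 2, Wren 3.
Exactly 0: Zheng — 1 player.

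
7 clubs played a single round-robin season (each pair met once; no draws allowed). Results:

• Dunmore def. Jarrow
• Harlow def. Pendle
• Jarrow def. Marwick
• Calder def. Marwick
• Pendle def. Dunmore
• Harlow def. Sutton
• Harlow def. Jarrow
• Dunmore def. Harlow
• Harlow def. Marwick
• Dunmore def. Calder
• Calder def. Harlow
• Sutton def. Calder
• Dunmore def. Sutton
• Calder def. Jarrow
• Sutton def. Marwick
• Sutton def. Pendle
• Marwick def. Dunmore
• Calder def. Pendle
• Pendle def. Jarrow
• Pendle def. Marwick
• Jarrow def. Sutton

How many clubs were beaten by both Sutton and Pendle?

1

Sutton beat: Calder, Marwick, Pendle.
Pendle beat: Jarrow, Dunmore, Marwick.
Both beat: Marwick — 1.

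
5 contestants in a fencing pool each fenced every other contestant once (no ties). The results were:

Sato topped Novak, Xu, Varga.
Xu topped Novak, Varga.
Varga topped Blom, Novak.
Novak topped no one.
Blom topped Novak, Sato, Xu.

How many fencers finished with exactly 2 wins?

2

Win totals: Xu 2, Blom 3, Sato 3, Varga 2, Novak 0.
Exactly 2: Xu, Varga — 2 fencers.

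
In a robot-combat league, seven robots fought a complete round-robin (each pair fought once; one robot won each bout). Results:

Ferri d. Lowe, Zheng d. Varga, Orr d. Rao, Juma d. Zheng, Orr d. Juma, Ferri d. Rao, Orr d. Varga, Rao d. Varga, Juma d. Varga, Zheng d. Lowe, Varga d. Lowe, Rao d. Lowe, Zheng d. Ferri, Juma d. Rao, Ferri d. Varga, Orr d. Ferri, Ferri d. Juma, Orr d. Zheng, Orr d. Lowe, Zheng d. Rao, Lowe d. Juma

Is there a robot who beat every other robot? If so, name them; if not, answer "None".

Orr

Orr has 6 wins out of 6 opponents — a perfect record.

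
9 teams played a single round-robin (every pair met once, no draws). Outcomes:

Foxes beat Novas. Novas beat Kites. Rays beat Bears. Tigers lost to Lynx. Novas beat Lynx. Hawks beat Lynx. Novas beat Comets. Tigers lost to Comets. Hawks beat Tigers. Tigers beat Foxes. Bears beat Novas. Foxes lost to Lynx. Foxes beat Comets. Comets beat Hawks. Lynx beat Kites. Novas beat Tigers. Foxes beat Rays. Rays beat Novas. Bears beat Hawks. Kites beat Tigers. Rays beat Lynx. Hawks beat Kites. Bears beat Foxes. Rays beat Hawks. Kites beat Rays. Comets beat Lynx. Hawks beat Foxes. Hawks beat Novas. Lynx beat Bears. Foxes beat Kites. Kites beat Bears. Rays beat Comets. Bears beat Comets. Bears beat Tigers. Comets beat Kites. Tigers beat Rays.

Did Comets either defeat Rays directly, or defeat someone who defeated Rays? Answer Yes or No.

Yes

Comets did not beat Rays directly.
Comets beat Tigers, Kites, Lynx, Hawks. Of those, Tigers beat Rays.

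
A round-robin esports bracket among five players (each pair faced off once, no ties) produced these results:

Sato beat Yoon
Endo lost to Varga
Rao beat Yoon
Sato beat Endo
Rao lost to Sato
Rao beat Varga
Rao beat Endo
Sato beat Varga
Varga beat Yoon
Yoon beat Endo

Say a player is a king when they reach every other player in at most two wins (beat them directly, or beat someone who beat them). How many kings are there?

1

Varga cannot reach Sato, Rao in two steps.
Yoon cannot reach Varga, Sato, Rao in two steps.
Endo cannot reach Varga, Yoon, Sato, Rao in two steps.
Sato reaches everyone (king).
Rao cannot reach Sato in two steps.
Kings: Sato — 1.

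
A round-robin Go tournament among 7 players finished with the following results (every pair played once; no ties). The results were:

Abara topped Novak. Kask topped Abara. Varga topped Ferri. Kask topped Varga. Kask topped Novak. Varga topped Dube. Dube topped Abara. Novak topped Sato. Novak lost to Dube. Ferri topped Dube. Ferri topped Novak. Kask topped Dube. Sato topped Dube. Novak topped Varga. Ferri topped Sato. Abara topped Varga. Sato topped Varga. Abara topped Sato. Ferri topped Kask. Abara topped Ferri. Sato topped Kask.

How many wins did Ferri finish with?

Ferri's results: beat Sato, Kask, Novak, Dube; lost to Varga, Abara.
That is 4 wins.

4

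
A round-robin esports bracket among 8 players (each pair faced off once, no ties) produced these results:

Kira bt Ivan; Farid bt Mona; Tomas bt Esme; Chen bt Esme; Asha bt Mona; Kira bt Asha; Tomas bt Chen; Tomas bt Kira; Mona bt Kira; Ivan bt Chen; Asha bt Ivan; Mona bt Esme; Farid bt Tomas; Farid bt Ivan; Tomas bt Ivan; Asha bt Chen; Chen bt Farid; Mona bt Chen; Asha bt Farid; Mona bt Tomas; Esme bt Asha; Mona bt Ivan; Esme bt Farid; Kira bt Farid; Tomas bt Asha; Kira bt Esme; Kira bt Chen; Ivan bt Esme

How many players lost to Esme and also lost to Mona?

0

Esme beat: Asha, Farid.
Mona beat: Esme, Kira, Chen, Tomas, Ivan.
No one was beaten by both.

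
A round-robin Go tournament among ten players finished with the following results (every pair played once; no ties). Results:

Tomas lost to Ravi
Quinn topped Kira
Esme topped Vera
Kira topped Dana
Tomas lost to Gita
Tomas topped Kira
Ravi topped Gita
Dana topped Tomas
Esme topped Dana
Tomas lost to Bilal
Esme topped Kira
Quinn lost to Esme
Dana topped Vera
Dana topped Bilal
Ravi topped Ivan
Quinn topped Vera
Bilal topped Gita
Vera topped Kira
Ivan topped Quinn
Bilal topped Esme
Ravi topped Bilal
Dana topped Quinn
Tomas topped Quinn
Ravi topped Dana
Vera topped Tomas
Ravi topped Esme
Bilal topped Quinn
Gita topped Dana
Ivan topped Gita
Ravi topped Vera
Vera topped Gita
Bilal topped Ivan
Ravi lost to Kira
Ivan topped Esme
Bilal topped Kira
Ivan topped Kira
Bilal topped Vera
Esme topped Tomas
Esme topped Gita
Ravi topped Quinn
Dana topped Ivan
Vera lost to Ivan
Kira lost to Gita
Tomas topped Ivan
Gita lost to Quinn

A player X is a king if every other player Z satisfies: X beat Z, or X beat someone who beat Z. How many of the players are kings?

4

Bilal reaches everyone (king).
Gita cannot reach Esme in two steps.
Quinn cannot reach Bilal, Esme, Ivan in two steps.
Dana cannot reach Ravi in two steps.
Vera cannot reach Bilal, Esme in two steps.
Esme reaches everyone (king).
Tomas cannot reach Bilal in two steps.
Ivan cannot reach Bilal in two steps.
Ravi reaches everyone (king).
Kira reaches everyone (king).
Kings: Bilal, Esme, Ravi, Kira — 4.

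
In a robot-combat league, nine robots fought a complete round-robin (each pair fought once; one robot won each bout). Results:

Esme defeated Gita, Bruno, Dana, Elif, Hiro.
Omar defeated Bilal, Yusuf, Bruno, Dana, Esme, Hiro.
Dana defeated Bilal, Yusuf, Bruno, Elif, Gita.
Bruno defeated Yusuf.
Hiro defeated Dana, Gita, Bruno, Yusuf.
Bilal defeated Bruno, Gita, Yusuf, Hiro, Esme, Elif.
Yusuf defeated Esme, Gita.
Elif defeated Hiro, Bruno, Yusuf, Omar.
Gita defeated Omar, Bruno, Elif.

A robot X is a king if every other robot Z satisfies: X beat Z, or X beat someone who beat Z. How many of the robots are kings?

7

Bilal reaches everyone (king).
Dana reaches everyone (king).
Bruno cannot reach Bilal, Dana, Omar, Hiro, Elif in two steps.
Omar reaches everyone (king).
Esme reaches everyone (king).
Yusuf cannot reach Bilal in two steps.
Hiro reaches everyone (king).
Elif reaches everyone (king).
Gita reaches everyone (king).
Kings: Bilal, Dana, Omar, Esme, Hiro, Elif, Gita — 7.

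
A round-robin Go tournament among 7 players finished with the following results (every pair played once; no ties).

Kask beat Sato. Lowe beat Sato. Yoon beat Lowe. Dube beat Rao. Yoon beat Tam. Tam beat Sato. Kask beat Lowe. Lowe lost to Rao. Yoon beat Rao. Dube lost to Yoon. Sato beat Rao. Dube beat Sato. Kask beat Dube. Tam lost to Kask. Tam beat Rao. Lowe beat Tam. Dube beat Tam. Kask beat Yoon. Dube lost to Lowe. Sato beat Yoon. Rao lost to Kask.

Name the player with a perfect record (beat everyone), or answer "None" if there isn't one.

Kask

Kask has 6 wins out of 6 opponents — a perfect record.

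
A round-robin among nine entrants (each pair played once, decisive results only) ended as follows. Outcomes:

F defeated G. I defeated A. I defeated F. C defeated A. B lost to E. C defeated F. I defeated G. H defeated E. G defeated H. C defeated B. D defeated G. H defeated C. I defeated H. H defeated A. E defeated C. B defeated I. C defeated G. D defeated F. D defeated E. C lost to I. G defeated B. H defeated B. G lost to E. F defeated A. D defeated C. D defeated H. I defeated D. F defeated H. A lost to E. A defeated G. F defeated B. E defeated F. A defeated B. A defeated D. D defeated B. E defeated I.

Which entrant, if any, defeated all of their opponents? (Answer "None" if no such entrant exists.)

Highest win total is I with 6 (out of 8 possible).
I lost to B, E, so no entrant went undefeated.

None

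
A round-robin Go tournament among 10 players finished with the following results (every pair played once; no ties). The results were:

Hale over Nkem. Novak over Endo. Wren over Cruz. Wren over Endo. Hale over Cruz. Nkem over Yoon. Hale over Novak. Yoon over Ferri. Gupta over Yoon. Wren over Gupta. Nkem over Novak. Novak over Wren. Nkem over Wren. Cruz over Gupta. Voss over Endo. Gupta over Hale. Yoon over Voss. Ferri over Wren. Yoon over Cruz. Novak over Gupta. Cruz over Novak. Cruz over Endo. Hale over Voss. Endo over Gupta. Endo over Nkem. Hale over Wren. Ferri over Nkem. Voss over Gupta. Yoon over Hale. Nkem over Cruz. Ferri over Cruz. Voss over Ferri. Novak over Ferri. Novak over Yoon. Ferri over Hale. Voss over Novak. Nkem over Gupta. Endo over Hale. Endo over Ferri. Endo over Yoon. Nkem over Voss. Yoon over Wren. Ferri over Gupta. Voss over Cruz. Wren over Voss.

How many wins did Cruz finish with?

3

Cruz's results: beat Novak, Endo, Gupta; lost to Nkem, Wren, Voss, Yoon, Ferri, Hale.
That is 3 wins.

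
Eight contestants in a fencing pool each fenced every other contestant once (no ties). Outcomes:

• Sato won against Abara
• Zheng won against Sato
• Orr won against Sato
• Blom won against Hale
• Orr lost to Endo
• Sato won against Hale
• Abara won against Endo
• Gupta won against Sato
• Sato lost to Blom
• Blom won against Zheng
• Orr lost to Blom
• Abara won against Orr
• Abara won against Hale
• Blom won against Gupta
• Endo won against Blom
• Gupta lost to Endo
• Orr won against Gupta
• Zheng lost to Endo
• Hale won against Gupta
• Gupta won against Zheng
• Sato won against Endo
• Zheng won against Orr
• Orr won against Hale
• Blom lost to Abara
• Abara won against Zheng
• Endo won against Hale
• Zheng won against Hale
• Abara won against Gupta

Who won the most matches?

Win totals: Blom 5, Zheng 3, Sato 3, Hale 1, Orr 3, Endo 5, Abara 6, Gupta 2.
Abara leads with 6 wins (next highest: 5).

Abara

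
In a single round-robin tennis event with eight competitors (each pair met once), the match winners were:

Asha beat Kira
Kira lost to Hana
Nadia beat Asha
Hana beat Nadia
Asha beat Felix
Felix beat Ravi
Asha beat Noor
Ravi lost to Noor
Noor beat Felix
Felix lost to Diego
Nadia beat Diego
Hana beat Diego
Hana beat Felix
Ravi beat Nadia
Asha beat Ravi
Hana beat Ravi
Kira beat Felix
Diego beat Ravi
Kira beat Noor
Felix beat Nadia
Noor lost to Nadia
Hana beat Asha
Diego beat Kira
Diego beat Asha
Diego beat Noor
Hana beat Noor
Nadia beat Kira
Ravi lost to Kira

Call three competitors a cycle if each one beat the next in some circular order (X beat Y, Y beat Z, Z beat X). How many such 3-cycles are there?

8

Win totals: Diego 5, Nadia 4, Hana 7, Felix 2, Asha 4, Noor 2, Kira 3, Ravi 1.
A competitor with w wins dominates both others in C(w,2) triples; summing gives 10 + 6 + 21 + 1 + 6 + 1 + 3 + 0 = 48 transitive triples.
Total triples C(8,3) = 56, so cyclic triples = 56 − 48 = 8.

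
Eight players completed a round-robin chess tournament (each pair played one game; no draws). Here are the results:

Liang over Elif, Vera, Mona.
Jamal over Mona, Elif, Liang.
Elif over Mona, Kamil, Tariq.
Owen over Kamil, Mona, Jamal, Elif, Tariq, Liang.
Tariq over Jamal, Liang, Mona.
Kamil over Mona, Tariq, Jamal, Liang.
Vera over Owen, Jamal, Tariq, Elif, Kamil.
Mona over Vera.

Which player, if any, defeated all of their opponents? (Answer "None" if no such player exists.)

None

Highest win total is Owen with 6 (out of 7 possible).
Owen lost to Vera, so no player went undefeated.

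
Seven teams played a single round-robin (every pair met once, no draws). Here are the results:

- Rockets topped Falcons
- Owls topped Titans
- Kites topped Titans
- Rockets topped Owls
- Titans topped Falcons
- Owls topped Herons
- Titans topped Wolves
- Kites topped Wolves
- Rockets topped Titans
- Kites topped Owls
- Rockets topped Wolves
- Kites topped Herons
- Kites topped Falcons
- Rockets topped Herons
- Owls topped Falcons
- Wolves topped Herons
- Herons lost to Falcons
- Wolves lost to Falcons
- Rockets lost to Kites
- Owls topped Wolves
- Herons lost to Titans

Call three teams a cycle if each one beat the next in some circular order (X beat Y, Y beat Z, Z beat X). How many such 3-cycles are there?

Win totals: Kites 6, Rockets 5, Owls 4, Wolves 1, Falcons 2, Titans 3, Herons 0.
A team with w wins dominates both others in C(w,2) triples; summing gives 15 + 10 + 6 + 0 + 1 + 3 + 0 = 35 transitive triples.
Total triples C(7,3) = 35, so cyclic triples = 35 − 35 = 0.

0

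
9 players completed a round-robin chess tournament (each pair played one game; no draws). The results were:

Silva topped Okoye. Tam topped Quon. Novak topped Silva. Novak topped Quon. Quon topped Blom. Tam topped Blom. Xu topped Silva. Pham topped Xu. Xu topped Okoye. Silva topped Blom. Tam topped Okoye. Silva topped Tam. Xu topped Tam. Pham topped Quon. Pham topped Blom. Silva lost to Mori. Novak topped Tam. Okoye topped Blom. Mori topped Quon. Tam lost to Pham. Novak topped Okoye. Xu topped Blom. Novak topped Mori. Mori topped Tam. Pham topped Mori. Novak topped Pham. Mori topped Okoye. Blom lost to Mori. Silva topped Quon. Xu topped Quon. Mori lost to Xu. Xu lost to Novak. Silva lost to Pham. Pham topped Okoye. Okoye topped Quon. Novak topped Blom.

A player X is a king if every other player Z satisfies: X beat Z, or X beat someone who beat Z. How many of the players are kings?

1

Okoye cannot reach Mori, Pham, Tam, Xu, Novak, Silva in two steps.
Mori cannot reach Pham, Xu, Novak in two steps.
Pham cannot reach Novak in two steps.
Tam cannot reach Mori, Pham, Xu, Novak, Silva in two steps.
Xu cannot reach Pham, Novak in two steps.
Novak reaches everyone (king).
Silva cannot reach Mori, Pham, Xu, Novak in two steps.
Quon cannot reach Okoye, Mori, Pham, Tam, Xu, Novak, Silva in two steps.
Blom cannot reach Okoye, Mori, Pham, Tam, Xu, Novak, Silva, Quon in two steps.
Kings: Novak — 1.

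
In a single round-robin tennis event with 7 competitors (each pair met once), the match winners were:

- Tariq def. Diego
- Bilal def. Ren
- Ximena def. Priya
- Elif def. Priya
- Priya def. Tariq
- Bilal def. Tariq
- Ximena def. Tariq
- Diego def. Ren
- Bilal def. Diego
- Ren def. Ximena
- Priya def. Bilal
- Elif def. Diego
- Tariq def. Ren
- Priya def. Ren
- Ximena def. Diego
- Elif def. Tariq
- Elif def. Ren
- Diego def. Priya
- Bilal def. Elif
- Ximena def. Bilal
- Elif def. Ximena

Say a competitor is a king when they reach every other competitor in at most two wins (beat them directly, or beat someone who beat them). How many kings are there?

4

Bilal reaches everyone (king).
Priya reaches everyone (king).
Ximena reaches everyone (king).
Elif reaches everyone (king).
Tariq cannot reach Bilal, Elif in two steps.
Diego cannot reach Elif in two steps.
Ren cannot reach Elif in two steps.
Kings: Bilal, Priya, Ximena, Elif — 4.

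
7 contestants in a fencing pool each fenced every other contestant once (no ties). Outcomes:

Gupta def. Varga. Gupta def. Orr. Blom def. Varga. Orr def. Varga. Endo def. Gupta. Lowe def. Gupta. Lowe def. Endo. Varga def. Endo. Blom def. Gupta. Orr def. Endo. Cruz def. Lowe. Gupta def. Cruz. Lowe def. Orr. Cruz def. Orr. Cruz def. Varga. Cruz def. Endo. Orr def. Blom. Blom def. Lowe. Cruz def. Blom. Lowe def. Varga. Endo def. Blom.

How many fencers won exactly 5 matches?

1

Win totals: Gupta 3, Lowe 4, Orr 3, Endo 2, Blom 3, Cruz 5, Varga 1.
Exactly 5: Cruz — 1 fencer.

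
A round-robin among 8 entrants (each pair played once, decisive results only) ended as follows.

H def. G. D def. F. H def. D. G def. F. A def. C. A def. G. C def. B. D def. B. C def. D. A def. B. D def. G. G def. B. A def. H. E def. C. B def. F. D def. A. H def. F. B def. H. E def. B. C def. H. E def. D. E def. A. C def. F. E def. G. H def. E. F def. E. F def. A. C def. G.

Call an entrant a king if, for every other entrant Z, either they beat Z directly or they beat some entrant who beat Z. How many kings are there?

6

A reaches everyone (king).
B cannot reach C in two steps.
C reaches everyone (king).
D reaches everyone (king).
E reaches everyone (king).
F reaches everyone (king).
G cannot reach C, D in two steps.
H reaches everyone (king).
Kings: A, C, D, E, F, H — 6.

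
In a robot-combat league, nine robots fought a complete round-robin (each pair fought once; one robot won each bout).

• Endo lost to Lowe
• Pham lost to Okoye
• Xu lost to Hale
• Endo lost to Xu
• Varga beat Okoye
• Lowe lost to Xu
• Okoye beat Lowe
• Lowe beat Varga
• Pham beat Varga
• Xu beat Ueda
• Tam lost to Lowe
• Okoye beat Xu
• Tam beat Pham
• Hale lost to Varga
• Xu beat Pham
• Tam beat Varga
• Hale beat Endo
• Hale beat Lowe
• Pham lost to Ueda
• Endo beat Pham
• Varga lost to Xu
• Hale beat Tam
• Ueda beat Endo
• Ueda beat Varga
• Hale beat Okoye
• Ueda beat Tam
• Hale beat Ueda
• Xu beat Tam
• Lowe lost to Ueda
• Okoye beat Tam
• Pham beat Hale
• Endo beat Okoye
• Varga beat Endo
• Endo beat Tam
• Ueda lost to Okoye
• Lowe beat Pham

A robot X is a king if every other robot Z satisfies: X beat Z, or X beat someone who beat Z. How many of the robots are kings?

6

Okoye reaches everyone (king).
Lowe cannot reach Xu, Ueda in two steps.
Varga reaches everyone (king).
Tam cannot reach Lowe, Xu, Ueda in two steps.
Hale reaches everyone (king).
Xu reaches everyone (king).
Pham reaches everyone (king).
Ueda cannot reach Xu in two steps.
Endo reaches everyone (king).
Kings: Okoye, Varga, Hale, Xu, Pham, Endo — 6.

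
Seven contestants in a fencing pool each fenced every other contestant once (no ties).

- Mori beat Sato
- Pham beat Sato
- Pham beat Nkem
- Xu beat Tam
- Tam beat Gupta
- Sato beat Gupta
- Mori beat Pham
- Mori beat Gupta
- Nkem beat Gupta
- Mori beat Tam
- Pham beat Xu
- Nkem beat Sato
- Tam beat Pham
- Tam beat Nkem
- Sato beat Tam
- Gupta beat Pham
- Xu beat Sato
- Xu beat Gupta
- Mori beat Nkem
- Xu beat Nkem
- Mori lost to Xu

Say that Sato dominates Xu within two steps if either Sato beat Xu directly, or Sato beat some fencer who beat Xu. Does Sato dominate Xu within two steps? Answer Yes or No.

No

Sato did not beat Xu directly.
Sato beat Tam, Gupta, but each of them lost to Xu. No two-step path.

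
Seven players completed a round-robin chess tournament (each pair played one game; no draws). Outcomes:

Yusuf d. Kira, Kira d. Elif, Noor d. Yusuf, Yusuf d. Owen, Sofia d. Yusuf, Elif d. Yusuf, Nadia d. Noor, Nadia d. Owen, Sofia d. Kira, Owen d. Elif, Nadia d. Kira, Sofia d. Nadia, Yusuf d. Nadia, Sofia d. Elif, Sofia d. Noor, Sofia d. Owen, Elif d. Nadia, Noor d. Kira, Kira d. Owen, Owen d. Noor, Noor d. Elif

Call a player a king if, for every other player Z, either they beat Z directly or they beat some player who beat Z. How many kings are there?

Sofia reaches everyone (king).
Elif cannot reach Sofia in two steps.
Nadia cannot reach Sofia in two steps.
Owen cannot reach Sofia in two steps.
Yusuf cannot reach Sofia in two steps.
Kira cannot reach Sofia in two steps.
Noor cannot reach Sofia in two steps.
Kings: Sofia — 1.

1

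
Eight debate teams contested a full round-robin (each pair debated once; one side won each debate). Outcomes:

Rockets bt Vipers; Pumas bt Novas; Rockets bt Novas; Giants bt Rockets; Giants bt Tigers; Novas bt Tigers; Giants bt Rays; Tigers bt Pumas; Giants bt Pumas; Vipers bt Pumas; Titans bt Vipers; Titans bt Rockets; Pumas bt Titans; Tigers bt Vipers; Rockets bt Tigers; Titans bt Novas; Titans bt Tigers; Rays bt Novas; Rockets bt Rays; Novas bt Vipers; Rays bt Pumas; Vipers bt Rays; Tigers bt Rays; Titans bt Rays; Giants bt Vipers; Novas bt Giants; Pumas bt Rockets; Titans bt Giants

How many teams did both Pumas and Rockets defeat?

Pumas beat: Titans, Novas, Rockets.
Rockets beat: Rays, Vipers, Novas, Tigers.
Both beat: Novas — 1.

1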